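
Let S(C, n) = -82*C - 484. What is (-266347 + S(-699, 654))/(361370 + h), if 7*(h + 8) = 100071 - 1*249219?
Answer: -1466591/2380386 ≈ -0.61611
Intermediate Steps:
S(C, n) = -484 - 82*C
h = -149204/7 (h = -8 + (100071 - 1*249219)/7 = -8 + (100071 - 249219)/7 = -8 + (⅐)*(-149148) = -8 - 149148/7 = -149204/7 ≈ -21315.)
(-266347 + S(-699, 654))/(361370 + h) = (-266347 + (-484 - 82*(-699)))/(361370 - 149204/7) = (-266347 + (-484 + 57318))/(2380386/7) = (-266347 + 56834)*(7/2380386) = -209513*7/2380386 = -1466591/2380386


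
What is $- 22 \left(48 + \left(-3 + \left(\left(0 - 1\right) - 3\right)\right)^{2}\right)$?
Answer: $-2134$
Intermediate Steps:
$- 22 \left(48 + \left(-3 + \left(\left(0 - 1\right) - 3\right)\right)^{2}\right) = - 22 \left(48 + \left(-3 - 4\right)^{2}\right) = - 22 \left(48 + \left(-7\right)^{2}\right) = - 22 \left(48 + 49\right) = \left(-22\right) 97 = -2134$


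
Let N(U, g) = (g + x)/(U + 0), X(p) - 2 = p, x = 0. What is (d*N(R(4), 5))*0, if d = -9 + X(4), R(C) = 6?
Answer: 0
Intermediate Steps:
X(p) = 2 + p
d = -3 (d = -9 + (2 + 4) = -9 + 6 = -3)
N(U, g) = g/U (N(U, g) = (g + 0)/(U + 0) = g/U)
(d*N(R(4), 5))*0 = -15/6*0 = -3*⅚*0 = -5/2*0 = 0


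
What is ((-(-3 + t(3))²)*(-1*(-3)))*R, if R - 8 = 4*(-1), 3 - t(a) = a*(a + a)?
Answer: -3888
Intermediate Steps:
t(a) = 3 - 2*a² (t(a) = 3 - a*(a + a) = 3 - a*2*a = 3 - 2*a²)
R = 4 (R = 8 + 4*(-1) = 8 - 4 = 4)
((-(-3 + t(3))²)*(-1*(-3)))*R = ((-(-3 + (3 - 2*3²))²)*(-1*(-3)))*4 = (-(-3 + (3 - 2*9))²*3)*4 = (-(-3 + (3 - 18))²*3)*4 = (-(-3 - 15)²*3)*4 = (-1*(-18)²*3)*4 = (-1*324*3)*4 = -324*3*4 = -972*4 = -3888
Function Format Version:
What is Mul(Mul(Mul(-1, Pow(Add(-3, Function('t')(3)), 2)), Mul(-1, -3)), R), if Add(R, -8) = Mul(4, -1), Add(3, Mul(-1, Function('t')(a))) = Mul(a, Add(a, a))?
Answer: -3888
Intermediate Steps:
Function('t')(a) = Add(3, Mul(-2, Pow(a, 2))) (Function('t')(a) = Add(3, Mul(-1, Mul(a, Add(a, a)))) = Add(3, Mul(-1, Mul(a, Mul(2, a)))) = Add(3, Mul(-1, Mul(2, Pow(a, 2)))) = Add(3, Mul(-2, Pow(a, 2))))
R = 4 (R = Add(8, Mul(4, -1)) = Add(8, -4) = 4)
Mul(Mul(Mul(-1, Pow(Add(-3, Function('t')(3)), 2)), Mul(-1, -3)), R) = Mul(Mul(Mul(-1, Pow(Add(-3, Add(3, Mul(-2, Pow(3, 2)))), 2)), Mul(-1, -3)), 4) = Mul(Mul(Mul(-1, Pow(Add(-3, Add(3, Mul(-2, 9))), 2)), 3), 4) = Mul(Mul(Mul(-1, Pow(Add(-3, Add(3, -18)), 2)), 3), 4) = Mul(Mul(Mul(-1, Pow(Add(-3, -15), 2)), 3), 4) = Mul(Mul(Mul(-1, Pow(-18, 2)), 3), 4) = Mul(Mul(Mul(-1, 324), 3), 4) = Mul(Mul(-324, 3), 4) = Mul(-972, 4) = -3888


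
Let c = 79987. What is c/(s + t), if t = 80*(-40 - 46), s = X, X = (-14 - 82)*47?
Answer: -79987/11392 ≈ -7.0213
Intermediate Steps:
X = -4512 (X = -96*47 = -4512)
s = -4512
t = -6880 (t = 80*(-86) = -6880)
c/(s + t) = 79987/(-4512 - 6880) = 79987/(-11392) = 79987*(-1/11392) = -79987/11392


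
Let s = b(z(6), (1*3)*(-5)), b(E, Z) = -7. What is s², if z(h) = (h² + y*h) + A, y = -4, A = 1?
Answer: 49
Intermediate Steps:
z(h) = 1 + h² - 4*h (z(h) = (h² - 4*h) + 1 = 1 + h² - 4*h)
s = -7
s² = (-7)² = 49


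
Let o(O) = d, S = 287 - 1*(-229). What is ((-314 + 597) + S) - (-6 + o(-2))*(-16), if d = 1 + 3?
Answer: 767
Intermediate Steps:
S = 516 (S = 287 + 229 = 516)
d = 4
o(O) = 4
((-314 + 597) + S) - (-6 + o(-2))*(-16) = ((-314 + 597) + 516) - (-6 + 4)*(-16) = (283 + 516) - (-2)*(-16) = 799 - 1*32 = 799 - 32 = 767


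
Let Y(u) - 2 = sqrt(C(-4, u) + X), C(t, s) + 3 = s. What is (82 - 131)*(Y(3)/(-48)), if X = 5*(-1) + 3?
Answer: 49/24 + 49*I*sqrt(2)/48 ≈ 2.0417 + 1.4437*I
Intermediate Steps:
C(t, s) = -3 + s
X = -2 (X = -5 + 3 = -2)
Y(u) = 2 + sqrt(-5 + u) (Y(u) = 2 + sqrt((-3 + u) - 2) = 2 + sqrt(-5 + u))
(82 - 131)*(Y(3)/(-48)) = (82 - 131)*((2 + sqrt(-5 + 3))/(-48)) = -49*(2 + sqrt(-2))*(-1)/48 = -49*(2 + I*sqrt(2))*(-1)/48 = -49*(-1/24 - I*sqrt(2)/48) = 49/24 + 49*I*sqrt(2)/48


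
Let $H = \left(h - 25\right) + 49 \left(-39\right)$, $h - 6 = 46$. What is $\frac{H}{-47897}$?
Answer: $\frac{1884}{47897} \approx 0.039334$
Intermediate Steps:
$h = 52$ ($h = 6 + 46 = 52$)
$H = -1884$ ($H = \left(52 - 25\right) + 49 \left(-39\right) = \left(52 - 25\right) - 1911 = 27 - 1911 = -1884$)
$\frac{H}{-47897} = - \frac{1884}{-47897} = \left(-1884\right) \left(- \frac{1}{47897}\right) = \frac{1884}{47897}$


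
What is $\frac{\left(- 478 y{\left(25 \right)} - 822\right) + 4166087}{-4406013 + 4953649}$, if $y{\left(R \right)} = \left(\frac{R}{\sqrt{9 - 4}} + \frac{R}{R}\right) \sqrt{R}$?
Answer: $\frac{4162875}{547636} - \frac{5975 \sqrt{5}}{273818} \approx 7.5527$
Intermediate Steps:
$y{\left(R \right)} = \sqrt{R} \left(1 + \frac{R \sqrt{5}}{5}\right)$ ($y{\left(R \right)} = \left(\frac{R}{\sqrt{5}} + 1\right) \sqrt{R} = \left(R \frac{\sqrt{5}}{5} + 1\right) \sqrt{R} = \left(\frac{R \sqrt{5}}{5} + 1\right) \sqrt{R} = \left(1 + \frac{R \sqrt{5}}{5}\right) \sqrt{R} = \sqrt{R} \left(1 + \frac{R \sqrt{5}}{5}\right)$)
$\frac{\left(- 478 y{\left(25 \right)} - 822\right) + 4166087}{-4406013 + 4953649} = \frac{\left(- 478 \frac{\sqrt{25} \left(5 + 25 \sqrt{5}\right)}{5} - 822\right) + 4166087}{-4406013 + 4953649} = \frac{\left(- 478 \cdot \frac{1}{5} \cdot 5 \left(5 + 25 \sqrt{5}\right) - 822\right) + 4166087}{547636} = \left(\left(- 478 \left(5 + 25 \sqrt{5}\right) - 822\right) + 4166087\right) \frac{1}{547636} = \left(\left(\left(-2390 - 11950 \sqrt{5}\right) - 822\right) + 4166087\right) \frac{1}{547636} = \left(\left(-3212 - 11950 \sqrt{5}\right) + 4166087\right) \frac{1}{547636} = \left(4162875 - 11950 \sqrt{5}\right) \frac{1}{547636} = \frac{4162875}{547636} - \frac{5975 \sqrt{5}}{273818}$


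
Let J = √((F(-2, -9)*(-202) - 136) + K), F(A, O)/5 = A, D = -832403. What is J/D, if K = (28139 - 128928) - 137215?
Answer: -2*I*√59030/832403 ≈ -0.00058376*I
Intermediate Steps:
F(A, O) = 5*A
K = -238004 (K = -100789 - 137215 = -238004)
J = 2*I*√59030 (J = √(((5*(-2))*(-202) - 136) - 238004) = √((-10*(-202) - 136) - 238004) = √((2020 - 136) - 238004) = √(1884 - 238004) = √(-236120) = 2*I*√59030 ≈ 485.92*I)
J/D = (2*I*√59030)/(-832403) = (2*I*√59030)*(-1/832403) = -2*I*√59030/832403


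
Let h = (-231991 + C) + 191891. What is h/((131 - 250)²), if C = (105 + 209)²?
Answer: 58496/14161 ≈ 4.1308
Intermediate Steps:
C = 98596 (C = 314² = 98596)
h = 58496 (h = (-231991 + 98596) + 191891 = -133395 + 191891 = 58496)
h/((131 - 250)²) = 58496/((131 - 250)²) = 58496/((-119)²) = 58496/14161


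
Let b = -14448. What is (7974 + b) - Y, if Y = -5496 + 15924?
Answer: -16902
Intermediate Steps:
Y = 10428
(7974 + b) - Y = (7974 - 14448) - 1*10428 = -6474 - 10428 = -16902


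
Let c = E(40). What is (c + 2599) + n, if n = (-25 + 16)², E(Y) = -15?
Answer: 2665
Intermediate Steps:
c = -15
n = 81 (n = (-9)² = 81)
(c + 2599) + n = (-15 + 2599) + 81 = 2584 + 81 = 2665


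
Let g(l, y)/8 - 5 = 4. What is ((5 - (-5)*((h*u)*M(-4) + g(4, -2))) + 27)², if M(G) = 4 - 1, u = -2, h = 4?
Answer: 73984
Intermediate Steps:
g(l, y) = 72 (g(l, y) = 40 + 8*4 = 40 + 32 = 72)
M(G) = 3
((5 - (-5)*((h*u)*M(-4) + g(4, -2))) + 27)² = ((5 - (-5)*((4*(-2))*3 + 72)) + 27)² = ((5 - (-5)*(-8*3 + 72)) + 27)² = ((5 - (-5)*(-24 + 72)) + 27)² = ((5 - (-5)*48) + 27)² = ((5 - 1*(-240)) + 27)² = ((5 + 240) + 27)² = (245 + 27)² = 272² = 73984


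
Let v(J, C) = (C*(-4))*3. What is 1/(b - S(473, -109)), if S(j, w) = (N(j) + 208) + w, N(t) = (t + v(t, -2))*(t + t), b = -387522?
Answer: -1/857783 ≈ -1.1658e-6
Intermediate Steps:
v(J, C) = -12*C (v(J, C) = -4*C*3 = -12*C)
N(t) = 2*t*(24 + t) (N(t) = (t - 12*(-2))*(t + t) = (t + 24)*(2*t) = (24 + t)*(2*t) = 2*t*(24 + t))
S(j, w) = 208 + w + 2*j*(24 + j) (S(j, w) = (2*j*(24 + j) + 208) + w = (208 + 2*j*(24 + j)) + w = 208 + w + 2*j*(24 + j))
1/(b - S(473, -109)) = 1/(-387522 - (208 - 109 + 2*473*(24 + 473))) = 1/(-387522 - (208 - 109 + 2*473*497)) = 1/(-387522 - (208 - 109 + 470162)) = 1/(-387522 - 1*470261) = 1/(-387522 - 470261) = 1/(-857783) = -1/857783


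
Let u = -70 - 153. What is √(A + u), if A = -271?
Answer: I*√494 ≈ 22.226*I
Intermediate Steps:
u = -223
√(A + u) = √(-271 - 223) = √(-494) = I*√494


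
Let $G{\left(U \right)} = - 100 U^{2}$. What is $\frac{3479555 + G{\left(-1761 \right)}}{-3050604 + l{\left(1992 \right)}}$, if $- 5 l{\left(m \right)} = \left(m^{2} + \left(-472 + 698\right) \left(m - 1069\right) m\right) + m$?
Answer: $\frac{1533162725}{434750292} \approx 3.5265$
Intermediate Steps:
$l{\left(m \right)} = - \frac{m}{5} - \frac{m^{2}}{5} - \frac{m \left(-241594 + 226 m\right)}{5}$ ($l{\left(m \right)} = - \frac{\left(m^{2} + \left(-472 + 698\right) \left(m - 1069\right) m\right) + m}{5} = - \frac{\left(m^{2} + 226 \left(-1069 + m\right) m\right) + m}{5} = - \frac{\left(m^{2} + \left(-241594 + 226 m\right) m\right) + m}{5} = - \frac{\left(m^{2} + m \left(-241594 + 226 m\right)\right) + m}{5} = - \frac{m + m^{2} + m \left(-241594 + 226 m\right)}{5} = - \frac{m}{5} - \frac{m^{2}}{5} - \frac{m \left(-241594 + 226 m\right)}{5}$)
$\frac{3479555 + G{\left(-1761 \right)}}{-3050604 + l{\left(1992 \right)}} = \frac{3479555 - 100 \left(-1761\right)^{2}}{-3050604 + \frac{1}{5} \cdot 1992 \left(241593 - 452184\right)} = \frac{3479555 - 310112100}{-3050604 + \frac{1}{5} \cdot 1992 \left(241593 - 452184\right)} = \frac{3479555 - 310112100}{-3050604 + \frac{1}{5} \cdot 1992 \left(-210591\right)} = - \frac{306632545}{-3050604 - \frac{419497272}{5}} = - \frac{306632545}{- \frac{434750292}{5}} = \left(-306632545\right) \left(- \frac{5}{434750292}\right) = \frac{1533162725}{434750292}$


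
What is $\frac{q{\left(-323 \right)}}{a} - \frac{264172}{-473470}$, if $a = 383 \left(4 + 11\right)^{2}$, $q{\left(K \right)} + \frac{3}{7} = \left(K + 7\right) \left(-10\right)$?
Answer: $\frac{16982689069}{28560894075} \approx 0.59461$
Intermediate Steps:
$q{\left(K \right)} = - \frac{493}{7} - 10 K$ ($q{\left(K \right)} = - \frac{3}{7} + \left(K + 7\right) \left(-10\right) = - \frac{3}{7} + \left(7 + K\right) \left(-10\right) = - \frac{3}{7} - \left(70 + 10 K\right) = - \frac{493}{7} - 10 K$)
$a = 86175$ ($a = 383 \cdot 15^{2} = 383 \cdot 225 = 86175$)
$\frac{q{\left(-323 \right)}}{a} - \frac{264172}{-473470} = \frac{- \frac{493}{7} - -3230}{86175} - \frac{264172}{-473470} = \left(- \frac{493}{7} + 3230\right) \frac{1}{86175} - - \frac{132086}{236735} = \frac{22117}{7} \cdot \frac{1}{86175} + \frac{132086}{236735} = \frac{22117}{603225} + \frac{132086}{236735} = \frac{16982689069}{28560894075}$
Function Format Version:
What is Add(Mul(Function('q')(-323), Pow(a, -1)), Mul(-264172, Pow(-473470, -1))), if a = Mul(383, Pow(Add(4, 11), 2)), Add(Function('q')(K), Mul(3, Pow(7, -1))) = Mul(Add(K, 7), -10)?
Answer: Rational(16982689069, 28560894075) ≈ 0.59461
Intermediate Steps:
Function('q')(K) = Add(Rational(-493, 7), Mul(-10, K)) (Function('q')(K) = Add(Rational(-3, 7), Mul(Add(K, 7), -10)) = Add(Rational(-3, 7), Mul(Add(7, K), -10)) = Add(Rational(-3, 7), Add(-70, Mul(-10, K))) = Add(Rational(-493, 7), Mul(-10, K)))
a = 86175 (a = Mul(383, Pow(15, 2)) = Mul(383, 225) = 86175)
Add(Mul(Function('q')(-323), Pow(a, -1)), Mul(-264172, Pow(-473470, -1))) = Add(Mul(Add(Rational(-493, 7), Mul(-10, -323)), Pow(86175, -1)), Mul(-264172, Pow(-473470, -1))) = Add(Mul(Add(Rational(-493, 7), 3230), Rational(1, 86175)), Mul(-264172, Rational(-1, 473470))) = Add(Mul(Rational(22117, 7), Rational(1, 86175)), Rational(132086, 236735)) = Add(Rational(22117, 603225), Rational(132086, 236735)) = Rational(16982689069, 28560894075)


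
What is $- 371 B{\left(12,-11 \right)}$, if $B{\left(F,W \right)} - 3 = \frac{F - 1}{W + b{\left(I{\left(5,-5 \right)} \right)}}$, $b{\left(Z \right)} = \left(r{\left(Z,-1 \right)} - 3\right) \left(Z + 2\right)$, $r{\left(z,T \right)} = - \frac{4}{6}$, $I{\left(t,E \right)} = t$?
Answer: $- \frac{10017}{10} \approx -1001.7$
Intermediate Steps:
$r{\left(z,T \right)} = - \frac{2}{3}$ ($r{\left(z,T \right)} = \left(-4\right) \frac{1}{6} = - \frac{2}{3}$)
$b{\left(Z \right)} = - \frac{22}{3} - \frac{11 Z}{3}$ ($b{\left(Z \right)} = \left(- \frac{2}{3} - 3\right) \left(Z + 2\right) = - \frac{11 \left(2 + Z\right)}{3} = - \frac{22}{3} - \frac{11 Z}{3}$)
$B{\left(F,W \right)} = 3 + \frac{-1 + F}{- \frac{77}{3} + W}$ ($B{\left(F,W \right)} = 3 + \frac{F - 1}{W - \frac{77}{3}} = 3 + \frac{-1 + F}{W - \frac{77}{3}} = 3 + \frac{-1 + F}{- \frac{77}{3} + W}$)
$- 371 B{\left(12,-11 \right)} = - 371 \frac{3 \left(-78 + 12 + 3 \left(-11\right)\right)}{-77 + 3 \left(-11\right)} = - 371 \frac{3 \left(-78 + 12 - 33\right)}{-77 - 33} = - 371 \cdot 3 \frac{1}{-110} \left(-99\right) = - 371 \cdot 3 \left(- \frac{1}{110}\right) \left(-99\right) = \left(-371\right) \frac{27}{10} = - \frac{10017}{10}$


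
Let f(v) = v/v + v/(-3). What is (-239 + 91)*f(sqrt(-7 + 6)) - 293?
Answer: -441 + 148*I/3 ≈ -441.0 + 49.333*I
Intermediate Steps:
f(v) = 1 - v/3 (f(v) = 1 + v*(-1/3) = 1 - v/3)
(-239 + 91)*f(sqrt(-7 + 6)) - 293 = (-239 + 91)*(1 - sqrt(-7 + 6)/3) - 293 = -148*(1 - I/3) - 293 = (-148 + 148*I/3) - 293 = -441 + 148*I/3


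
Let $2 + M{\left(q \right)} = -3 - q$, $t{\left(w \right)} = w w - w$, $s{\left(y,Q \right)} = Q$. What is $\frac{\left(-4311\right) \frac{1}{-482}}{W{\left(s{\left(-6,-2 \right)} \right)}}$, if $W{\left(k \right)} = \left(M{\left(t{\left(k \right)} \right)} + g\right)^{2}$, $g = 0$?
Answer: $\frac{4311}{58322} \approx 0.073917$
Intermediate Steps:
$t{\left(w \right)} = w^{2} - w$
$M{\left(q \right)} = -5 - q$ ($M{\left(q \right)} = -2 - \left(3 + q\right) = -5 - q$)
$W{\left(k \right)} = \left(-5 - k \left(-1 + k\right)\right)^{2}$ ($W{\left(k \right)} = \left(\left(-5 - k \left(-1 + k\right)\right) + 0\right)^{2} = \left(-5 - k \left(-1 + k\right)\right)^{2}$)
$\frac{\left(-4311\right) \frac{1}{-482}}{W{\left(s{\left(-6,-2 \right)} \right)}} = \frac{\left(-4311\right) \frac{1}{-482}}{\left(5 - 2 \left(-1 - 2\right)\right)^{2}} = \frac{\left(-4311\right) \left(- \frac{1}{482}\right)}{\left(5 - -6\right)^{2}} = \frac{4311}{482 \left(5 + 6\right)^{2}} = \frac{4311}{482 \cdot 11^{2}} = \frac{4311}{482 \cdot 121} = \frac{4311}{482} \cdot \frac{1}{121} = \frac{4311}{58322}$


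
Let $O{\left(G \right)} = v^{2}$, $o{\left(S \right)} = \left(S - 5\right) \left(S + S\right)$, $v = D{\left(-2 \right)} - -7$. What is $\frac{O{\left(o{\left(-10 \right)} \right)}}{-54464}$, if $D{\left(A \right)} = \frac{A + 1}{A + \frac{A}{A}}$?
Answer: $- \frac{1}{851} \approx -0.0011751$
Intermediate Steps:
$D{\left(A \right)} = 1$ ($D{\left(A \right)} = \frac{1 + A}{A + 1} = \frac{1 + A}{1 + A} = 1$)
$v = 8$ ($v = 1 - -7 = 1 + 7 = 8$)
$o{\left(S \right)} = 2 S \left(-5 + S\right)$ ($o{\left(S \right)} = \left(-5 + S\right) 2 S = 2 S \left(-5 + S\right)$)
$O{\left(G \right)} = 64$ ($O{\left(G \right)} = 8^{2} = 64$)
$\frac{O{\left(o{\left(-10 \right)} \right)}}{-54464} = \frac{64}{-54464} = 64 \left(- \frac{1}{54464}\right) = - \frac{1}{851}$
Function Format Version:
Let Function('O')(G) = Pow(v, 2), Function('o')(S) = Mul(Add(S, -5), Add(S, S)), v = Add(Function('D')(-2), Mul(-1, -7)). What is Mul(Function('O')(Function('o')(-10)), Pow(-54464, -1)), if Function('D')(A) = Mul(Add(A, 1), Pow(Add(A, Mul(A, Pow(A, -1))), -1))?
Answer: Rational(-1, 851) ≈ -0.0011751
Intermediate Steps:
Function('D')(A) = 1 (Function('D')(A) = Mul(Add(1, A), Pow(Add(A, 1), -1)) = Mul(Add(1, A), Pow(Add(1, A), -1)) = 1)
v = 8 (v = Add(1, Mul(-1, -7)) = Add(1, 7) = 8)
Function('o')(S) = Mul(2, S, Add(-5, S)) (Function('o')(S) = Mul(Add(-5, S), Mul(2, S)) = Mul(2, S, Add(-5, S)))
Function('O')(G) = 64 (Function('O')(G) = Pow(8, 2) = 64)
Mul(Function('O')(Function('o')(-10)), Pow(-54464, -1)) = Mul(64, Pow(-54464, -1)) = Mul(64, Rational(-1, 54464)) = Rational(-1, 851)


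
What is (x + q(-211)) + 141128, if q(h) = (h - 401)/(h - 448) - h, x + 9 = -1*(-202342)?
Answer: 226480460/659 ≈ 3.4367e+5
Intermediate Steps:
x = 202333 (x = -9 - 1*(-202342) = -9 + 202342 = 202333)
q(h) = -h + (-401 + h)/(-448 + h) (q(h) = (-401 + h)/(-448 + h) - h = -h + (-401 + h)/(-448 + h))
(x + q(-211)) + 141128 = (202333 + (-401 - 1*(-211)² + 449*(-211))/(-448 - 211)) + 141128 = (202333 + (-401 - 1*44521 - 94739)/(-659)) + 141128 = (202333 - (-401 - 44521 - 94739)/659) + 141128 = (202333 - 1/659*(-139661)) + 141128 = (202333 + 139661/659) + 141128 = 133477108/659 + 141128 = 226480460/659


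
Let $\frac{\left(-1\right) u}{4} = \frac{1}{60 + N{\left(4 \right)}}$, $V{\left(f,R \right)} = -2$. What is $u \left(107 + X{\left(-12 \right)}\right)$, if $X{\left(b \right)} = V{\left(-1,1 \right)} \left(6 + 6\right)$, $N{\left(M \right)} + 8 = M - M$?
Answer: $- \frac{83}{13} \approx -6.3846$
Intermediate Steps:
$N{\left(M \right)} = -8$ ($N{\left(M \right)} = -8 + \left(M - M\right) = -8 + 0 = -8$)
$X{\left(b \right)} = -24$ ($X{\left(b \right)} = - 2 \left(6 + 6\right) = \left(-2\right) 12 = -24$)
$u = - \frac{1}{13}$ ($u = - \frac{4}{60 - 8} = - \frac{4}{52} = \left(-4\right) \frac{1}{52} = - \frac{1}{13} \approx -0.076923$)
$u \left(107 + X{\left(-12 \right)}\right) = - \frac{107 - 24}{13} = \left(- \frac{1}{13}\right) 83 = - \frac{83}{13}$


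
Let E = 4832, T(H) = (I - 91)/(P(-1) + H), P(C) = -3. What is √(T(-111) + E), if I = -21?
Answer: 2*√3925590/57 ≈ 69.520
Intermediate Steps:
T(H) = -112/(-3 + H) (T(H) = (-21 - 91)/(-3 + H) = -112/(-3 + H))
√(T(-111) + E) = √(-112/(-3 - 111) + 4832) = √(-112/(-114) + 4832) = √(-112*(-1/114) + 4832) = √(56/57 + 4832) = √(275480/57) = 2*√3925590/57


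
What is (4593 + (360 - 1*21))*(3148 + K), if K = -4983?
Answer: -9050220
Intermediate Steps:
(4593 + (360 - 1*21))*(3148 + K) = (4593 + (360 - 1*21))*(3148 - 4983) = (4593 + (360 - 21))*(-1835) = (4593 + 339)*(-1835) = 4932*(-1835) = -9050220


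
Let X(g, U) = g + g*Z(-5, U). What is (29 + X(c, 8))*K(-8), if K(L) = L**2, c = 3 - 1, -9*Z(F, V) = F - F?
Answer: 1984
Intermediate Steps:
Z(F, V) = 0 (Z(F, V) = -(F - F)/9 = -1/9*0 = 0)
c = 2
X(g, U) = g (X(g, U) = g + g*0 = g + 0 = g)
(29 + X(c, 8))*K(-8) = (29 + 2)*(-8)**2 = 31*64 = 1984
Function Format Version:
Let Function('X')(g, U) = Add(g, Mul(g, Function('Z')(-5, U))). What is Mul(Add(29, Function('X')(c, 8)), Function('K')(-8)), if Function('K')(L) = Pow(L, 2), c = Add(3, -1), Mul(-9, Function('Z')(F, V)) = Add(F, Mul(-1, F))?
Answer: 1984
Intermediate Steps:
Function('Z')(F, V) = 0 (Function('Z')(F, V) = Mul(Rational(-1, 9), Add(F, Mul(-1, F))) = Mul(Rational(-1, 9), 0) = 0)
c = 2
Function('X')(g, U) = g (Function('X')(g, U) = Add(g, Mul(g, 0)) = Add(g, 0) = g)
Mul(Add(29, Function('X')(c, 8)), Function('K')(-8)) = Mul(Add(29, 2), Pow(-8, 2)) = Mul(31, 64) = 1984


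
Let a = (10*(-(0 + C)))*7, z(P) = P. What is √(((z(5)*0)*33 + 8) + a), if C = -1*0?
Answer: 2*√2 ≈ 2.8284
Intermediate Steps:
C = 0
a = 0 (a = (10*(-(0 + 0)))*7 = (10*(-1*0))*7 = (10*0)*7 = 0*7 = 0)
√(((z(5)*0)*33 + 8) + a) = √(((5*0)*33 + 8) + 0) = √((0*33 + 8) + 0) = √((0 + 8) + 0) = √(8 + 0) = √8 = 2*√2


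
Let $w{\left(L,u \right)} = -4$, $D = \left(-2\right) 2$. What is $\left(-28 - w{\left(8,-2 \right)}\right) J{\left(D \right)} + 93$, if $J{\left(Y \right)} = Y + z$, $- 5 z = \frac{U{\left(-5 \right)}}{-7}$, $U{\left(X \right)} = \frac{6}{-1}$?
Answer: $\frac{6759}{35} \approx 193.11$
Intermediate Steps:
$U{\left(X \right)} = -6$ ($U{\left(X \right)} = 6 \left(-1\right) = -6$)
$D = -4$
$z = - \frac{6}{35}$ ($z = - \frac{\left(-6\right) \frac{1}{-7}}{5} = - \frac{\left(-6\right) \left(- \frac{1}{7}\right)}{5} = \left(- \frac{1}{5}\right) \frac{6}{7} = - \frac{6}{35} \approx -0.17143$)
$J{\left(Y \right)} = - \frac{6}{35} + Y$ ($J{\left(Y \right)} = Y - \frac{6}{35} = - \frac{6}{35} + Y$)
$\left(-28 - w{\left(8,-2 \right)}\right) J{\left(D \right)} + 93 = \left(-28 - -4\right) \left(- \frac{6}{35} - 4\right) + 93 = \left(-28 + 4\right) \left(- \frac{146}{35}\right) + 93 = \left(-24\right) \left(- \frac{146}{35}\right) + 93 = \frac{3504}{35} + 93 = \frac{6759}{35}$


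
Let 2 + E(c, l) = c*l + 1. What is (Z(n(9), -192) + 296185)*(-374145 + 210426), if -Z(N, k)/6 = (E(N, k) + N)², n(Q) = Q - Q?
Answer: -48490129701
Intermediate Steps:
n(Q) = 0
E(c, l) = -1 + c*l (E(c, l) = -2 + (c*l + 1) = -2 + (1 + c*l) = -1 + c*l)
Z(N, k) = -6*(-1 + N + N*k)² (Z(N, k) = -6*((-1 + N*k) + N)² = -6*(-1 + N + N*k)²)
(Z(n(9), -192) + 296185)*(-374145 + 210426) = (-6*(-1 + 0 + 0*(-192))² + 296185)*(-374145 + 210426) = (-6*(-1 + 0 + 0)² + 296185)*(-163719) = (-6*(-1)² + 296185)*(-163719) = (-6*1 + 296185)*(-163719) = (-6 + 296185)*(-163719) = 296179*(-163719) = -48490129701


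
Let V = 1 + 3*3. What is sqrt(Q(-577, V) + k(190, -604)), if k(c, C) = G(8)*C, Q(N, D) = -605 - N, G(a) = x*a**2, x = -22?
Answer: 2*sqrt(212601) ≈ 922.17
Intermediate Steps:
G(a) = -22*a**2
V = 10 (V = 1 + 9 = 10)
k(c, C) = -1408*C (k(c, C) = (-22*8**2)*C = (-22*64)*C = -1408*C)
sqrt(Q(-577, V) + k(190, -604)) = sqrt((-605 - 1*(-577)) - 1408*(-604)) = sqrt((-605 + 577) + 850432) = sqrt(-28 + 850432) = sqrt(850404) = 2*sqrt(212601)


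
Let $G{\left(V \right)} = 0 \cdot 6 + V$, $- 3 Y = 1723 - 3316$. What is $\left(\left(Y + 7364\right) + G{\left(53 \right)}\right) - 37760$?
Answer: $-29812$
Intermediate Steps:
$Y = 531$ ($Y = - \frac{1723 - 3316}{3} = \left(- \frac{1}{3}\right) \left(-1593\right) = 531$)
$G{\left(V \right)} = V$ ($G{\left(V \right)} = 0 + V = V$)
$\left(\left(Y + 7364\right) + G{\left(53 \right)}\right) - 37760 = \left(\left(531 + 7364\right) + 53\right) - 37760 = \left(7895 + 53\right) - 37760 = 7948 - 37760 = -29812$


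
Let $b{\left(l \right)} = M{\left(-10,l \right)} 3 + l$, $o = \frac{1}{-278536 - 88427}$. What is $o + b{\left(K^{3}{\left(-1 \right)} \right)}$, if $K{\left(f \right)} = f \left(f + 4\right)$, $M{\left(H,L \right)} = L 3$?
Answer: $- \frac{99080011}{366963} \approx -270.0$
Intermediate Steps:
$M{\left(H,L \right)} = 3 L$
$K{\left(f \right)} = f \left(4 + f\right)$
$o = - \frac{1}{366963}$ ($o = \frac{1}{-366963} = - \frac{1}{366963} \approx -2.7251 \cdot 10^{-6}$)
$b{\left(l \right)} = 10 l$ ($b{\left(l \right)} = 3 l 3 + l = 9 l + l = 10 l$)
$o + b{\left(K^{3}{\left(-1 \right)} \right)} = - \frac{1}{366963} + 10 \left(- (4 - 1)\right)^{3} = - \frac{1}{366963} + 10 \left(\left(-1\right) 3\right)^{3} = - \frac{1}{366963} + 10 \left(-3\right)^{3} = - \frac{1}{366963} + 10 \left(-27\right) = - \frac{1}{366963} - 270 = - \frac{99080011}{366963}$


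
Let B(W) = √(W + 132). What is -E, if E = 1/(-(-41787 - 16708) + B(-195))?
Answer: I/(-58495*I + 3*√7) ≈ -1.7095e-5 + 2.3197e-9*I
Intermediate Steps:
B(W) = √(132 + W)
E = 1/(58495 + 3*I*√7) (E = 1/(-(-41787 - 16708) + √(132 - 195)) = 1/(-1*(-58495) + √(-63)) = 1/(58495 + 3*I*√7) ≈ 1.7095e-5 - 2.3e-9*I)
-E = -(58495/3421665088 - 3*I*√7/3421665088) = -58495/3421665088 + 3*I*√7/3421665088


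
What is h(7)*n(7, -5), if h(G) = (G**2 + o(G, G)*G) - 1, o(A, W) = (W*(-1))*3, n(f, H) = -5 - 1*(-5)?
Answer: 0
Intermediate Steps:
n(f, H) = 0 (n(f, H) = -5 + 5 = 0)
o(A, W) = -3*W (o(A, W) = -W*3 = -3*W)
h(G) = -1 - 2*G**2 (h(G) = (G**2 + (-3*G)*G) - 1 = (G**2 - 3*G**2) - 1 = -2*G**2 - 1 = -1 - 2*G**2)
h(7)*n(7, -5) = (-1 - 2*7**2)*0 = (-1 - 2*49)*0 = (-1 - 98)*0 = -99*0 = 0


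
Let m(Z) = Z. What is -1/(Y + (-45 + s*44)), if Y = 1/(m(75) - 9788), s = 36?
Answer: -9713/14948306 ≈ -0.00064977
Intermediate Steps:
Y = -1/9713 (Y = 1/(75 - 9788) = 1/(-9713) = -1/9713 ≈ -0.00010295)
-1/(Y + (-45 + s*44)) = -1/(-1/9713 + (-45 + 36*44)) = -1/(-1/9713 + (-45 + 1584)) = -1/(-1/9713 + 1539) = -1/14948306/9713 = -1*9713/14948306 = -9713/14948306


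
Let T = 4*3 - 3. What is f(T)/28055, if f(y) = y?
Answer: 9/28055 ≈ 0.00032080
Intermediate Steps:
T = 9 (T = 12 - 3 = 9)
f(T)/28055 = 9/28055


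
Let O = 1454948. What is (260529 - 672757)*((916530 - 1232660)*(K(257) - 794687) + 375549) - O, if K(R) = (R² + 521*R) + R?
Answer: -77471905308045880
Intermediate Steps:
K(R) = R² + 522*R
(260529 - 672757)*((916530 - 1232660)*(K(257) - 794687) + 375549) - O = (260529 - 672757)*((916530 - 1232660)*(257*(522 + 257) - 794687) + 375549) - 1*1454948 = -412228*(-316130*(257*779 - 794687) + 375549) - 1454948 = -412228*(-316130*(200203 - 794687) + 375549) - 1454948 = -412228*(-316130*(-594484) + 375549) - 1454948 = -412228*(187934226920 + 375549) - 1454948 = -412228*187934602469 - 1454948 = -77471905306590932 - 1454948 = -77471905308045880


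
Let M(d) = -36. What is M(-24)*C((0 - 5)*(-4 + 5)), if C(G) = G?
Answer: 180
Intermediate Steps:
M(-24)*C((0 - 5)*(-4 + 5)) = -36*(0 - 5)*(-4 + 5) = -(-180) = -36*(-5) = 180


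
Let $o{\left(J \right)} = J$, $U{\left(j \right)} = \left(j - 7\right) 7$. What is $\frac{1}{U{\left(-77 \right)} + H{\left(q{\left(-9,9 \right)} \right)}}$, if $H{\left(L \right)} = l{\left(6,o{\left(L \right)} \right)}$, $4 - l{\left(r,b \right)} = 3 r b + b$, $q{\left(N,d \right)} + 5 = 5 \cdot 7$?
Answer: $- \frac{1}{1154} \approx -0.00086655$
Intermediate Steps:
$U{\left(j \right)} = -49 + 7 j$ ($U{\left(j \right)} = \left(-7 + j\right) 7 = -49 + 7 j$)
$q{\left(N,d \right)} = 30$ ($q{\left(N,d \right)} = -5 + 5 \cdot 7 = -5 + 35 = 30$)
$l{\left(r,b \right)} = 4 - b - 3 b r$ ($l{\left(r,b \right)} = 4 - \left(3 r b + b\right) = 4 - \left(3 b r + b\right) = 4 - \left(b + 3 b r\right) = 4 - b - 3 b r$)
$H{\left(L \right)} = 4 - 19 L$ ($H{\left(L \right)} = 4 - L - 3 L 6 = 4 - L - 18 L = 4 - 19 L$)
$\frac{1}{U{\left(-77 \right)} + H{\left(q{\left(-9,9 \right)} \right)}} = \frac{1}{\left(-49 + 7 \left(-77\right)\right) + \left(4 - 570\right)} = \frac{1}{\left(-49 - 539\right) + \left(4 - 570\right)} = \frac{1}{-588 - 566} = \frac{1}{-1154} = - \frac{1}{1154}$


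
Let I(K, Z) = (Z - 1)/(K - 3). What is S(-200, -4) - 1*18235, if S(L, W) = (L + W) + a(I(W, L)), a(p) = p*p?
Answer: -863110/49 ≈ -17615.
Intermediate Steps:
I(K, Z) = (-1 + Z)/(-3 + K)
a(p) = p²
S(L, W) = L + W + (-1 + L)²/(-3 + W)² (S(L, W) = (L + W) + ((-1 + L)/(-3 + W))² = (L + W) + (-1 + L)²/(-3 + W)² = L + W + (-1 + L)²/(-3 + W)²)
S(-200, -4) - 1*18235 = (-200 - 4 + (-1 - 200)²/(-3 - 4)²) - 1*18235 = (-200 - 4 + (-201)²/(-7)²) - 18235 = (-200 - 4 + 40401*(1/49)) - 18235 = (-200 - 4 + 40401/49) - 18235 = 30405/49 - 18235 = -863110/49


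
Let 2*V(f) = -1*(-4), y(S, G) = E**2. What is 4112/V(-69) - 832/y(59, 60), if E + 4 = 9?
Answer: 50568/25 ≈ 2022.7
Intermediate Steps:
E = 5 (E = -4 + 9 = 5)
y(S, G) = 25 (y(S, G) = 5**2 = 25)
V(f) = 2 (V(f) = (-1*(-4))/2 = (1/2)*4 = 2)
4112/V(-69) - 832/y(59, 60) = 4112/2 - 832/25 = 4112*(1/2) - 832*1/25 = 2056 - 832/25 = 50568/25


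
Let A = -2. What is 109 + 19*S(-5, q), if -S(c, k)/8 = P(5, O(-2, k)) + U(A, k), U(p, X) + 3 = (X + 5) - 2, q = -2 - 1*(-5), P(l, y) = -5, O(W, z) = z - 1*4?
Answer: 413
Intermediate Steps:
O(W, z) = -4 + z (O(W, z) = z - 4 = -4 + z)
q = 3 (q = -2 + 5 = 3)
U(p, X) = X (U(p, X) = -3 + ((X + 5) - 2) = -3 + ((5 + X) - 2) = -3 + (3 + X) = X)
S(c, k) = 40 - 8*k (S(c, k) = -8*(-5 + k) = 40 - 8*k)
109 + 19*S(-5, q) = 109 + 19*(40 - 8*3) = 109 + 19*(40 - 24) = 109 + 19*16 = 109 + 304 = 413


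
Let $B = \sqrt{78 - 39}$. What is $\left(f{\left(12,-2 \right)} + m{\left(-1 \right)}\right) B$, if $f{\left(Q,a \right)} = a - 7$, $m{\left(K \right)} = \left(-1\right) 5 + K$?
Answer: $- 15 \sqrt{39} \approx -93.675$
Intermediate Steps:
$m{\left(K \right)} = -5 + K$
$B = \sqrt{39} \approx 6.245$
$f{\left(Q,a \right)} = -7 + a$
$\left(f{\left(12,-2 \right)} + m{\left(-1 \right)}\right) B = \left(\left(-7 - 2\right) - 6\right) \sqrt{39} = \left(-9 - 6\right) \sqrt{39} = - 15 \sqrt{39}$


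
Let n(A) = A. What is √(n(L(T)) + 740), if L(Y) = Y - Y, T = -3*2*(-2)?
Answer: 2*√185 ≈ 27.203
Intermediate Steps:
T = 12 (T = -6*(-2) = 12)
L(Y) = 0
√(n(L(T)) + 740) = √(0 + 740) = √740 = 2*√185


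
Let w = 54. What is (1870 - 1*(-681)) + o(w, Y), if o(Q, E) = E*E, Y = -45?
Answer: 4576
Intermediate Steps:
o(Q, E) = E²
(1870 - 1*(-681)) + o(w, Y) = (1870 - 1*(-681)) + (-45)² = (1870 + 681) + 2025 = 2551 + 2025 = 4576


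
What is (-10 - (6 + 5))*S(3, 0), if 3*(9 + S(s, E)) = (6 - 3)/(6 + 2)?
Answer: 1491/8 ≈ 186.38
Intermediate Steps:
S(s, E) = -71/8 (S(s, E) = -9 + ((6 - 3)/(6 + 2))/3 = -9 + (3/8)/3 = -9 + (3*(⅛))/3 = -9 + (⅓)*(3/8) = -9 + ⅛ = -71/8)
(-10 - (6 + 5))*S(3, 0) = (-10 - (6 + 5))*(-71/8) = (-10 - 1*11)*(-71/8) = (-10 - 11)*(-71/8) = -21*(-71/8) = 1491/8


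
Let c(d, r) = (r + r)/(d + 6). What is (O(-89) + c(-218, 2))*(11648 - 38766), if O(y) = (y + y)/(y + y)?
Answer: -1410136/53 ≈ -26606.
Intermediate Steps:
O(y) = 1 (O(y) = (2*y)/((2*y)) = (2*y)*(1/(2*y)) = 1)
c(d, r) = 2*r/(6 + d) (c(d, r) = (2*r)/(6 + d) = 2*r/(6 + d))
(O(-89) + c(-218, 2))*(11648 - 38766) = (1 + 2*2/(6 - 218))*(11648 - 38766) = (1 + 2*2/(-212))*(-27118) = (1 + 2*2*(-1/212))*(-27118) = (1 - 1/53)*(-27118) = (52/53)*(-27118) = -1410136/53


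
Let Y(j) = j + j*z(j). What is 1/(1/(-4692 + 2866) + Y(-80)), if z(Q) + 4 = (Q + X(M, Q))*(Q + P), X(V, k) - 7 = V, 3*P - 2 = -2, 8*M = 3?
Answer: -1826/848286561 ≈ -2.1526e-6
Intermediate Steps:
M = 3/8 (M = (1/8)*3 = 3/8 ≈ 0.37500)
P = 0 (P = 2/3 + (1/3)*(-2) = 2/3 - 2/3 = 0)
X(V, k) = 7 + V
z(Q) = -4 + Q*(59/8 + Q) (z(Q) = -4 + (Q + (7 + 3/8))*(Q + 0) = -4 + (Q + 59/8)*Q = -4 + (59/8 + Q)*Q = -4 + Q*(59/8 + Q))
Y(j) = j + j*(-4 + j**2 + 59*j/8)
1/(1/(-4692 + 2866) + Y(-80)) = 1/(1/(-4692 + 2866) + (1/8)*(-80)*(-24 + 8*(-80)**2 + 59*(-80))) = 1/(1/(-1826) + (1/8)*(-80)*(-24 + 8*6400 - 4720)) = 1/(-1/1826 + (1/8)*(-80)*(-24 + 51200 - 4720)) = 1/(-1/1826 + (1/8)*(-80)*46456) = 1/(-1/1826 - 464560) = 1/(-848286561/1826) = -1826/848286561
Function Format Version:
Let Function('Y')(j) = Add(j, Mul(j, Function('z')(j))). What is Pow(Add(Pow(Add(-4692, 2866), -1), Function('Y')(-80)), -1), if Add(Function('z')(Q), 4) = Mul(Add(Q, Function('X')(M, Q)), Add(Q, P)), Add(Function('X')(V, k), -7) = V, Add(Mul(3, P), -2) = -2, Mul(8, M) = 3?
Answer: Rational(-1826, 848286561) ≈ -2.1526e-6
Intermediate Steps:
M = Rational(3, 8) (M = Mul(Rational(1, 8), 3) = Rational(3, 8) ≈ 0.37500)
P = 0 (P = Add(Rational(2, 3), Mul(Rational(1, 3), -2)) = Add(Rational(2, 3), Rational(-2, 3)) = 0)
Function('X')(V, k) = Add(7, V)
Function('z')(Q) = Add(-4, Mul(Q, Add(Rational(59, 8), Q))) (Function('z')(Q) = Add(-4, Mul(Add(Q, Add(7, Rational(3, 8))), Add(Q, 0))) = Add(-4, Mul(Add(Q, Rational(59, 8)), Q)) = Add(-4, Mul(Add(Rational(59, 8), Q), Q)) = Add(-4, Mul(Q, Add(Rational(59, 8), Q))))
Function('Y')(j) = Add(j, Mul(j, Add(-4, Pow(j, 2), Mul(Rational(59, 8), j))))
Pow(Add(Pow(Add(-4692, 2866), -1), Function('Y')(-80)), -1) = Pow(Add(Pow(Add(-4692, 2866), -1), Mul(Rational(1, 8), -80, Add(-24, Mul(8, Pow(-80, 2)), Mul(59, -80)))), -1) = Pow(Add(Pow(-1826, -1), Mul(Rational(1, 8), -80, Add(-24, Mul(8, 6400), -4720))), -1) = Pow(Add(Rational(-1, 1826), Mul(Rational(1, 8), -80, Add(-24, 51200, -4720))), -1) = Pow(Add(Rational(-1, 1826), Mul(Rational(1, 8), -80, 46456)), -1) = Pow(Add(Rational(-1, 1826), -464560), -1) = Pow(Rational(-848286561, 1826), -1) = Rational(-1826, 848286561)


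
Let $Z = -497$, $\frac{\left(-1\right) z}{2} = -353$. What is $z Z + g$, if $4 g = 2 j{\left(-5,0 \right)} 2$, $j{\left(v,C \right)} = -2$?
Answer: $-350884$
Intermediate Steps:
$z = 706$ ($z = \left(-2\right) \left(-353\right) = 706$)
$g = -2$ ($g = \frac{2 \left(-2\right) 2}{4} = \frac{\left(-4\right) 2}{4} = \frac{1}{4} \left(-8\right) = -2$)
$z Z + g = 706 \left(-497\right) - 2 = -350882 - 2 = -350884$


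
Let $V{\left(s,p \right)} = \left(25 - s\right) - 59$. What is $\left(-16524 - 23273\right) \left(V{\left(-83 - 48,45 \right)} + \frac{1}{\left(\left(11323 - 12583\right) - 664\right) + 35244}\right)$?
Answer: $- \frac{7566207981}{1960} \approx -3.8603 \cdot 10^{6}$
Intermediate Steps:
$V{\left(s,p \right)} = -34 - s$ ($V{\left(s,p \right)} = \left(25 - s\right) - 59 = -34 - s$)
$\left(-16524 - 23273\right) \left(V{\left(-83 - 48,45 \right)} + \frac{1}{\left(\left(11323 - 12583\right) - 664\right) + 35244}\right) = \left(-16524 - 23273\right) \left(\left(-34 - \left(-83 - 48\right)\right) + \frac{1}{\left(\left(11323 - 12583\right) - 664\right) + 35244}\right) = - 39797 \left(\left(-34 - \left(-83 - 48\right)\right) + \frac{1}{\left(-1260 - 664\right) + 35244}\right) = - 39797 \left(\left(-34 - -131\right) + \frac{1}{-1924 + 35244}\right) = - 39797 \left(\left(-34 + 131\right) + \frac{1}{33320}\right) = - 39797 \left(97 + \frac{1}{33320}\right) = \left(-39797\right) \frac{3232041}{33320} = - \frac{7566207981}{1960}$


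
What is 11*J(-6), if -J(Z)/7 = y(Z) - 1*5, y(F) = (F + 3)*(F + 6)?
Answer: 385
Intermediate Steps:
y(F) = (3 + F)*(6 + F)
J(Z) = -91 - 63*Z - 7*Z² (J(Z) = -7*((18 + Z² + 9*Z) - 1*5) = -7*((18 + Z² + 9*Z) - 5) = -7*(13 + Z² + 9*Z) = -91 - 63*Z - 7*Z²)
11*J(-6) = 11*(-91 - 63*(-6) - 7*(-6)²) = 11*(-91 + 378 - 7*36) = 11*(-91 + 378 - 252) = 11*35 = 385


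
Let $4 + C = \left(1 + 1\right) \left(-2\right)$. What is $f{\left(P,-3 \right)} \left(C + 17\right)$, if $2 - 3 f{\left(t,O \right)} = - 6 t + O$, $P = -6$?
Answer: $-93$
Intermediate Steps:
$f{\left(t,O \right)} = \frac{2}{3} + 2 t - \frac{O}{3}$ ($f{\left(t,O \right)} = \frac{2}{3} - \frac{- 6 t + O}{3} = \frac{2}{3} - \frac{O - 6 t}{3} = \frac{2}{3} - \left(- 2 t + \frac{O}{3}\right) = \frac{2}{3} + 2 t - \frac{O}{3}$)
$C = -8$ ($C = -4 + \left(1 + 1\right) \left(-2\right) = -4 + 2 \left(-2\right) = -4 - 4 = -8$)
$f{\left(P,-3 \right)} \left(C + 17\right) = \left(\frac{2}{3} + 2 \left(-6\right) - -1\right) \left(-8 + 17\right) = \left(\frac{2}{3} - 12 + 1\right) 9 = \left(- \frac{31}{3}\right) 9 = -93$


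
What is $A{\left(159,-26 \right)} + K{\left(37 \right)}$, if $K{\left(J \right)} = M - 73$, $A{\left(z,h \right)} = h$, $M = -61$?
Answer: $-160$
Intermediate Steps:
$K{\left(J \right)} = -134$ ($K{\left(J \right)} = -61 - 73 = -134$)
$A{\left(159,-26 \right)} + K{\left(37 \right)} = -26 - 134 = -160$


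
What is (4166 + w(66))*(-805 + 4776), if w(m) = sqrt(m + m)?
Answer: 16543186 + 7942*sqrt(33) ≈ 1.6589e+7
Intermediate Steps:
w(m) = sqrt(2)*sqrt(m) (w(m) = sqrt(2*m) = sqrt(2)*sqrt(m))
(4166 + w(66))*(-805 + 4776) = (4166 + sqrt(2)*sqrt(66))*(-805 + 4776) = (4166 + 2*sqrt(33))*3971 = 16543186 + 7942*sqrt(33)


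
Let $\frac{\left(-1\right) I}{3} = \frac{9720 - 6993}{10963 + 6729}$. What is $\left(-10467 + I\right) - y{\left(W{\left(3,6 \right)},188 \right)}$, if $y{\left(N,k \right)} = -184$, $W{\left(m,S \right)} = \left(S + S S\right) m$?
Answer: $- \frac{181935017}{17692} \approx -10283.0$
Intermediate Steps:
$W{\left(m,S \right)} = m \left(S + S^{2}\right)$ ($W{\left(m,S \right)} = \left(S + S^{2}\right) m = m \left(S + S^{2}\right)$)
$I = - \frac{8181}{17692}$ ($I = - 3 \frac{9720 - 6993}{10963 + 6729} = - 3 \cdot \frac{2727}{17692} = - 3 \cdot 2727 \cdot \frac{1}{17692} = \left(-3\right) \frac{2727}{17692} = - \frac{8181}{17692} \approx -0.46241$)
$\left(-10467 + I\right) - y{\left(W{\left(3,6 \right)},188 \right)} = \left(-10467 - \frac{8181}{17692}\right) - -184 = - \frac{185190345}{17692} + 184 = - \frac{181935017}{17692}$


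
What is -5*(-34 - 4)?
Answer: 190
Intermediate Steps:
-5*(-34 - 4) = -5*(-38) = 190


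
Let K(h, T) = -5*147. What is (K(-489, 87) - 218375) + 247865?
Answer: 28755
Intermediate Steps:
K(h, T) = -735
(K(-489, 87) - 218375) + 247865 = (-735 - 218375) + 247865 = -219110 + 247865 = 28755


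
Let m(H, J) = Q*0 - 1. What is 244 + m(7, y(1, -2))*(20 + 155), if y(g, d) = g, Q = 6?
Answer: 69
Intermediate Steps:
m(H, J) = -1 (m(H, J) = 6*0 - 1 = 0 - 1 = -1)
244 + m(7, y(1, -2))*(20 + 155) = 244 - (20 + 155) = 244 - 1*175 = 244 - 175 = 69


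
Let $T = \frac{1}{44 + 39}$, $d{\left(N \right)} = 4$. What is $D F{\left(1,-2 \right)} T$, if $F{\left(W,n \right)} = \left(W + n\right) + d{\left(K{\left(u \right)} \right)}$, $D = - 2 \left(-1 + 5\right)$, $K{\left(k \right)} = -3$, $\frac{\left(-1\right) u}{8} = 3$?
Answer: $- \frac{24}{83} \approx -0.28916$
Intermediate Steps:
$u = -24$ ($u = \left(-8\right) 3 = -24$)
$D = -8$ ($D = \left(-2\right) 4 = -8$)
$F{\left(W,n \right)} = 4 + W + n$ ($F{\left(W,n \right)} = \left(W + n\right) + 4 = 4 + W + n$)
$T = \frac{1}{83} \approx 0.012048$
$D F{\left(1,-2 \right)} T = - 8 \left(4 + 1 - 2\right) \frac{1}{83} = \left(-8\right) 3 \cdot \frac{1}{83} = \left(-24\right) \frac{1}{83} = - \frac{24}{83}$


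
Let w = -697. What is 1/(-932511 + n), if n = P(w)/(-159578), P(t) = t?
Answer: -159578/148808239661 ≈ -1.0724e-6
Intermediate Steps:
n = 697/159578 (n = -697/(-159578) = -697*(-1/159578) = 697/159578 ≈ 0.0043678)
1/(-932511 + n) = 1/(-932511 + 697/159578) = 1/(-148808239661/159578) = -159578/148808239661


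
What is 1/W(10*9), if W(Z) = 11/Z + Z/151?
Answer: 13590/9761 ≈ 1.3923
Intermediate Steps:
W(Z) = 11/Z + Z/151 (W(Z) = 11/Z + Z*(1/151) = 11/Z + Z/151)
1/W(10*9) = 1/(11/((10*9)) + (10*9)/151) = 1/(11/90 + (1/151)*90) = 1/(11*(1/90) + 90/151) = 1/(11/90 + 90/151) = 1/(9761/13590) = 13590/9761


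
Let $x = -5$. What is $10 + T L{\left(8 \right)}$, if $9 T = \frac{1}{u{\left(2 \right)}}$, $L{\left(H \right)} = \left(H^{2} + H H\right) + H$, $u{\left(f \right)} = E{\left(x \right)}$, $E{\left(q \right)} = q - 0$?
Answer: $\frac{314}{45} \approx 6.9778$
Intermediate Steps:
$E{\left(q \right)} = q$ ($E{\left(q \right)} = q + 0 = q$)
$u{\left(f \right)} = -5$
$L{\left(H \right)} = H + 2 H^{2}$ ($L{\left(H \right)} = \left(H^{2} + H^{2}\right) + H = 2 H^{2} + H = H + 2 H^{2}$)
$T = - \frac{1}{45}$ ($T = \frac{1}{9 \left(-5\right)} = \frac{1}{9} \left(- \frac{1}{5}\right) = - \frac{1}{45} \approx -0.022222$)
$10 + T L{\left(8 \right)} = 10 - \frac{8 \left(1 + 2 \cdot 8\right)}{45} = 10 - \frac{8 \left(1 + 16\right)}{45} = 10 - \frac{8 \cdot 17}{45} = 10 - \frac{136}{45} = \frac{314}{45}$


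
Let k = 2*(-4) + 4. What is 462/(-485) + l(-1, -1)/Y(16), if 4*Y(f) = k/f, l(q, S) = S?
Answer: 7298/485 ≈ 15.047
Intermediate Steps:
k = -4 (k = -8 + 4 = -4)
Y(f) = -1/f (Y(f) = (-4/f)/4 = -1/f)
462/(-485) + l(-1, -1)/Y(16) = 462/(-485) - 1/((-1/16)) = 462*(-1/485) - 1/((-1*1/16)) = -462/485 - 1/(-1/16) = -462/485 - 1*(-16) = -462/485 + 16 = 7298/485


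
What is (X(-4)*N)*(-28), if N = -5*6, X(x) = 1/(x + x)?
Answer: -105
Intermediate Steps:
X(x) = 1/(2*x)
N = -30
(X(-4)*N)*(-28) = (((1/2)/(-4))*(-30))*(-28) = (((1/2)*(-1/4))*(-30))*(-28) = -1/8*(-30)*(-28) = (15/4)*(-28) = -105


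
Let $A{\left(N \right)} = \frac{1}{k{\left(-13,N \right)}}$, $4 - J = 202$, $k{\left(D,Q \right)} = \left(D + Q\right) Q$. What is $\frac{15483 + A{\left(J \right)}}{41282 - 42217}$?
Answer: $- \frac{129369755}{7812486} \approx -16.559$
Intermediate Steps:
$k{\left(D,Q \right)} = Q \left(D + Q\right)$
$J = -198$ ($J = 4 - 202 = -198$)
$A{\left(N \right)} = \frac{1}{N \left(-13 + N\right)}$
$\frac{15483 + A{\left(J \right)}}{41282 - 42217} = \frac{15483 + \frac{1}{\left(-198\right) \left(-13 - 198\right)}}{41282 - 42217} = \frac{15483 - \frac{1}{198 \left(-211\right)}}{-935} = \left(15483 - - \frac{1}{41778}\right) \left(- \frac{1}{935}\right) = \left(15483 + \frac{1}{41778}\right) \left(- \frac{1}{935}\right) = \frac{646848775}{41778} \left(- \frac{1}{935}\right) = - \frac{129369755}{7812486}$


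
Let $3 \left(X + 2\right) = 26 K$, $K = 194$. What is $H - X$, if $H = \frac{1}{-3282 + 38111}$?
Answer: $- \frac{175468499}{104487} \approx -1679.3$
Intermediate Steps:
$X = \frac{5038}{3}$ ($X = -2 + \frac{26 \cdot 194}{3} = -2 + \frac{1}{3} \cdot 5044 = -2 + \frac{5044}{3} = \frac{5038}{3} \approx 1679.3$)
$H = \frac{1}{34829} \approx 2.8712 \cdot 10^{-5}$
$H - X = \frac{1}{34829} - \frac{5038}{3} = - \frac{175468499}{104487}$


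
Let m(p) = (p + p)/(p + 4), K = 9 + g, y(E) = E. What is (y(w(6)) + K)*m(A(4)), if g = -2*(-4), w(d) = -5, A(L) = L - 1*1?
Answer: 72/7 ≈ 10.286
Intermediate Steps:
A(L) = -1 + L (A(L) = L - 1 = -1 + L)
g = 8
K = 17 (K = 9 + 8 = 17)
m(p) = 2*p/(4 + p) (m(p) = (2*p)/(4 + p) = 2*p/(4 + p))
(y(w(6)) + K)*m(A(4)) = (-5 + 17)*(2*(-1 + 4)/(4 + (-1 + 4))) = 12*(2*3/(4 + 3)) = 12*(2*3/7) = 12*(2*3*(⅐)) = 12*(6/7) = 72/7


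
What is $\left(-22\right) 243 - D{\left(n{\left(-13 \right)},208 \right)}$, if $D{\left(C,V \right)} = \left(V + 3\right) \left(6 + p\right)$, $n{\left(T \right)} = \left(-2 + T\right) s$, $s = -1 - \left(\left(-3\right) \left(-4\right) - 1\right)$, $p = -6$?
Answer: $-5346$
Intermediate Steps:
$s = -12$ ($s = -1 - \left(12 - 1\right) = -1 - 11 = -12$)
$n{\left(T \right)} = 24 - 12 T$ ($n{\left(T \right)} = \left(-2 + T\right) \left(-12\right) = 24 - 12 T$)
$D{\left(C,V \right)} = 0$ ($D{\left(C,V \right)} = \left(V + 3\right) \left(6 - 6\right) = \left(3 + V\right) 0 = 0$)
$\left(-22\right) 243 - D{\left(n{\left(-13 \right)},208 \right)} = \left(-22\right) 243 - 0 = -5346 + 0 = -5346$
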